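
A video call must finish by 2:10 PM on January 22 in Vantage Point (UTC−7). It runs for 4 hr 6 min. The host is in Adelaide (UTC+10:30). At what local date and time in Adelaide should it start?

3:34 AM on January 23

Target end time in UTC: 2:10 PM + 7:00 = 9:10 PM on Jan 22.
Subtract 4 hours and 6 minutes → start 5:04 PM UTC on Jan 22.
Adelaide is UTC+10:30: 5:04 PM + 10:30 = 3:34 AM on Jan 23.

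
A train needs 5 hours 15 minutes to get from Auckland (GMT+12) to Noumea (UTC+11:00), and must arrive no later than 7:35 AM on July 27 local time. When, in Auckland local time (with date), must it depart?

Target arrival in UTC: 7:35 AM − 11:00 = 8:35 PM on Jul 26.
Subtract 5 hours 15 minutes → departure 3:20 PM UTC on Jul 26.
Auckland is UTC+12:00: 3:20 PM + 12:00 = 3:20 AM on Jul 27.

3:20 AM on July 27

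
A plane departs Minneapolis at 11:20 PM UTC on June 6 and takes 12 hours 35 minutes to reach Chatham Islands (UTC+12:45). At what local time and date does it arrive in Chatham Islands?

12:40 AM on June 8

Departure is given in UTC: 11:20 PM on Jun 6.
Add 12 hours 35 minutes → 11:55 AM UTC (Jun 7).
Chatham Islands is UTC+12:45: 11:55 AM + 12:45 = 12:40 AM on Jun 8.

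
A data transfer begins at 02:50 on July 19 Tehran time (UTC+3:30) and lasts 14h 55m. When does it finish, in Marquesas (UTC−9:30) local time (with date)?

04:45 on Jul 19

Convert start to UTC: 02:50 − 3:30 = 23:20 UTC on Jul 18.
Add 14 hours and 55 minutes duration → 14:15 UTC (Jul 19).
Marquesas is UTC−9:30, so local end time = 14:15 − 9:30 = 04:45 on Jul 19.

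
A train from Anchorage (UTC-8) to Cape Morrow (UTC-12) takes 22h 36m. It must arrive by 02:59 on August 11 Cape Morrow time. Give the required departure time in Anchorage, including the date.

Target arrival in UTC: 02:59 + 12:00 = 14:59 on Aug 11.
Subtract 22 hours and 36 minutes → departure 16:23 UTC on Aug 10.
Anchorage is UTC−8:00: 16:23 − 8:00 = 08:23 on Aug 10.

08:23 on Aug 10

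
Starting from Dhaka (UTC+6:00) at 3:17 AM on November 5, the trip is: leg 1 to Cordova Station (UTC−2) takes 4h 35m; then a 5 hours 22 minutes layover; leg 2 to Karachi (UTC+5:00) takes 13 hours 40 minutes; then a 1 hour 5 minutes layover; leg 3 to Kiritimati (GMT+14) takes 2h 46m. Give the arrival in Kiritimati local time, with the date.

2:45 PM on Nov 6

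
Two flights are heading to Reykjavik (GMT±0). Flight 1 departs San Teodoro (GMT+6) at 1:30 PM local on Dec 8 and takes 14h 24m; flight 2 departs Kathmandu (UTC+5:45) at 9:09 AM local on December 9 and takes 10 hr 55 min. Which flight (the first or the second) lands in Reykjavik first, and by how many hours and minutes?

Flight 1 in UTC: 1:30 PM − 6:00 = 7:30 AM on Dec 8.
+14 hours and 24 minutes → arrive 9:54 PM UTC on Dec 8.
Flight 2 in UTC: 9:09 AM − 5:45 = 3:24 AM on Dec 9.
+10 hours 55 minutes → arrive 2:19 PM UTC on Dec 9.
Flight 1 lands earlier by 16 hours 25 minutes.

the first, by 16 hours 25 minutes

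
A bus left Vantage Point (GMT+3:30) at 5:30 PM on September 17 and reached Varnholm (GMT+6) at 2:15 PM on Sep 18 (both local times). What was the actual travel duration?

18 hours 15 minutes

Varnholm is 2:30 ahead of Vantage Point.
Clock-face elapsed time (ignoring zones) is 20 hours 45 minutes.
Actual elapsed = 20 hours 45 minutes − 2:30 = 18 hours 15 minutes.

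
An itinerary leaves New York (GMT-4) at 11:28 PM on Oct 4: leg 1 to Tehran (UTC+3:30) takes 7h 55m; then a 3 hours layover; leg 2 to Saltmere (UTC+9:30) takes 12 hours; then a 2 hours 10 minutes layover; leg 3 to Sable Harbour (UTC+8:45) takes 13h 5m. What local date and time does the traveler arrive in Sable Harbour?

2:23 AM on October 7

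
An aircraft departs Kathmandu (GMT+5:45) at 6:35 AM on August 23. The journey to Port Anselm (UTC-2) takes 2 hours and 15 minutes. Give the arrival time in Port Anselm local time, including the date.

1:05 AM on August 23

Port Anselm is 7:45 behind Kathmandu.
After 2 hours and 15 minutes it is 8:50 AM in Kathmandu.
Shift by the zone difference: 8:50 AM − 7:45 = 1:05 AM on Aug 23 in Port Anselm.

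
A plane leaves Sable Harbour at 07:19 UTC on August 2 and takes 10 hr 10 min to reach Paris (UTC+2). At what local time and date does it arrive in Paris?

Departure is given in UTC: 07:19 on Aug 2.
Add 10 hours and 10 minutes → 17:29 UTC.
Paris is UTC+2:00: 17:29 + 2:00 = 19:29 on Aug 2.

19:29 on August 2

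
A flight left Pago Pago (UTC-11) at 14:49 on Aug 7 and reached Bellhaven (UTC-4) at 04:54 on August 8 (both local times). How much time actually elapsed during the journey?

7 hours 5 minutes

Bellhaven is 7:00 ahead of Pago Pago.
Clock-face elapsed time (ignoring zones) is 14 hours 5 minutes.
Actual elapsed = 14 hours 5 minutes − 7:00 = 7 hours 5 minutes.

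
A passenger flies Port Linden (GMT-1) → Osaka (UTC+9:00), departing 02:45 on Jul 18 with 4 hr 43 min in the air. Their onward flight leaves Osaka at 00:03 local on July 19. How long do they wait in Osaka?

6 hours 35 minutes

Convert departure to UTC: 02:45 + 1:00 = 03:45 UTC on Jul 18.
Add 4 hours 43 minutes flight time → 08:28 UTC.
Osaka is UTC+9:00, so local arrival = 08:28 + 9:00 = 17:28 on Jul 18.
Layover = 00:03 − 17:28 (+1 day) = 6 hours 35 minutes.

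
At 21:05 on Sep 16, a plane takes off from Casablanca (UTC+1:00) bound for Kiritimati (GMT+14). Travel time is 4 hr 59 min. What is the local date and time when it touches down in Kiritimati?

15:04 on Sep 17

Convert departure to UTC: 21:05 − 1:00 = 20:05 UTC on Sep 16.
Add 4 hours and 59 minutes travel time → 01:04 UTC (Sep 17).
Kiritimati is UTC+14:00, so local arrival = 01:04 + 14:00 = 15:04 on Sep 17.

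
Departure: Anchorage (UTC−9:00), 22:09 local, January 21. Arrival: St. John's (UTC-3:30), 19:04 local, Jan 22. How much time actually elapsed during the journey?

15 hours 25 minutes

Departure in UTC: 22:09 + 9:00 = 07:09 on Jan 22.
Arrival in UTC: 19:04 + 3:30 = 22:34 on Jan 22.
Elapsed = 22:34 − 07:09 = 15 hours 25 minutes.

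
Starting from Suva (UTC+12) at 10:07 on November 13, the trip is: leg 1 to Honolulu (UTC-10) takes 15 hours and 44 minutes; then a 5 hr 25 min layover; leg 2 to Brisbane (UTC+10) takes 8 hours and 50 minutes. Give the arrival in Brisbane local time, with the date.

Convert departure to UTC: 10:07 − 12:00 = 22:07 UTC on Nov 12.
Add 15 hours 44 minutes leg 1 → 13:51 UTC (Nov 13).
Add 5 hours and 25 minutes layover in Honolulu → 19:16 UTC.
Add 8 hours and 50 minutes leg 2 → 04:06 UTC (Nov 14).
Brisbane is UTC+10:00, so local arrival = 04:06 + 10:00 = 14:06 on Nov 14.

14:06 on Nov 14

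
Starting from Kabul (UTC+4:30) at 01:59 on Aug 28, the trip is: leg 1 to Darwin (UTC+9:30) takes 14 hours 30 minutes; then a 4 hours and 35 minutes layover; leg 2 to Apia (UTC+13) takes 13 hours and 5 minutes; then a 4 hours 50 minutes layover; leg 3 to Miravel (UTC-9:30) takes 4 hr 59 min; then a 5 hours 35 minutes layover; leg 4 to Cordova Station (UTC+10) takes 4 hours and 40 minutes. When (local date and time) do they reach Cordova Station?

11:43 on August 30

Convert departure to UTC: 01:59 − 4:30 = 21:29 UTC on Aug 27.
Add 14 hours and 30 minutes leg 1 → 11:59 UTC (Aug 28).
Add 4 hours and 35 minutes layover in Darwin → 16:34 UTC.
Add 13 hours and 5 minutes leg 2 → 05:39 UTC (Aug 29).
Add 4 hours 50 minutes layover in Apia → 10:29 UTC.
Add 4 hours 59 minutes leg 3 → 15:28 UTC.
Add 5 hours and 35 minutes layover in Miravel → 21:03 UTC.
Add 4 hours and 40 minutes leg 4 → 01:43 UTC (Aug 30).
Cordova Station is UTC+10:00, so local arrival = 01:43 + 10:00 = 11:43 on Aug 30.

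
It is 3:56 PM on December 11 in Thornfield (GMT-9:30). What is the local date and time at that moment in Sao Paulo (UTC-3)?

10:26 PM on December 11

In UTC: 3:56 PM + 9:30 = 1:26 AM on Dec 12.
Sao Paulo is UTC−3:00: 1:26 AM − 3:00 = 10:26 PM on Dec 11.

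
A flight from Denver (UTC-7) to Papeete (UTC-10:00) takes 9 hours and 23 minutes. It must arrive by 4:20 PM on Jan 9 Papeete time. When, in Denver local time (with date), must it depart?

9:57 AM on January 9

Target arrival in UTC: 4:20 PM + 10:00 = 2:20 AM on Jan 10.
Subtract 9 hours 23 minutes → departure 4:57 PM UTC on Jan 9.
Denver is UTC−7:00: 4:57 PM − 7:00 = 9:57 AM on Jan 9.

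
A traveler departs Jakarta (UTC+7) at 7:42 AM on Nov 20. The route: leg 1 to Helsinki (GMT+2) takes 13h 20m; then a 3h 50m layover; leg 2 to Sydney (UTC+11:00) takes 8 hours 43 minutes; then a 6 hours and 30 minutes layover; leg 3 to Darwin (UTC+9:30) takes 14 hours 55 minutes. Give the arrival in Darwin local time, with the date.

9:30 AM on November 22

Convert departure to UTC: 7:42 AM − 7:00 = 12:42 AM UTC on Nov 20.
Add 13 hours 20 minutes leg 1 → 2:02 PM UTC.
Add 3 hours and 50 minutes layover in Helsinki → 5:52 PM UTC.
Add 8 hours and 43 minutes leg 2 → 2:35 AM UTC (Nov 21).
Add 6 hours and 30 minutes layover in Sydney → 9:05 AM UTC.
Add 14 hours 55 minutes leg 3 → 12:00 AM UTC (Nov 22).
Darwin is UTC+9:30, so local arrival = 12:00 AM + 9:30 = 9:30 AM on Nov 22.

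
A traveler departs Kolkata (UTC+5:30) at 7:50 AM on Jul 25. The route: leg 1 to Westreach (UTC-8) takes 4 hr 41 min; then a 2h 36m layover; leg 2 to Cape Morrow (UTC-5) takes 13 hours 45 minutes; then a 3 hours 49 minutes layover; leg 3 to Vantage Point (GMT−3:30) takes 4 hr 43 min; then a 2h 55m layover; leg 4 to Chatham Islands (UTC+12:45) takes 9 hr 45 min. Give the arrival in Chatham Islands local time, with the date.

9:19 AM on July 27

Convert departure to UTC: 7:50 AM − 5:30 = 2:20 AM UTC on Jul 25.
Add 4 hours and 41 minutes leg 1 → 7:01 AM UTC.
Add 2 hours 36 minutes layover in Westreach → 9:37 AM UTC.
Add 13 hours and 45 minutes leg 2 → 11:22 PM UTC.
Add 3 hours and 49 minutes layover in Cape Morrow → 3:11 AM UTC (Jul 26).
Add 4 hours and 43 minutes leg 3 → 7:54 AM UTC.
Add 2 hours and 55 minutes layover in Vantage Point → 10:49 AM UTC.
Add 9 hours 45 minutes leg 4 → 8:34 PM UTC.
Chatham Islands is UTC+12:45, so local arrival = 8:34 PM + 12:45 = 9:19 AM on Jul 27.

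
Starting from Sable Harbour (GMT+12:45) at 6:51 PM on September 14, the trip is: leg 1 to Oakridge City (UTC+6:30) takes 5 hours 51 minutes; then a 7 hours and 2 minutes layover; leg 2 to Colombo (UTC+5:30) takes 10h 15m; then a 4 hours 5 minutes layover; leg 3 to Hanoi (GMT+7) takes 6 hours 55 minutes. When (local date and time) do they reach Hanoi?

Convert departure to UTC: 6:51 PM − 12:45 = 6:06 AM UTC on Sep 14.
Add 5 hours 51 minutes leg 1 → 11:57 AM UTC.
Add 7 hours and 2 minutes layover in Oakridge City → 6:59 PM UTC.
Add 10 hours and 15 minutes leg 2 → 5:14 AM UTC (Sep 15).
Add 4 hours 5 minutes layover in Colombo → 9:19 AM UTC.
Add 6 hours 55 minutes leg 3 → 4:14 PM UTC.
Hanoi is UTC+7:00, so local arrival = 4:14 PM + 7:00 = 11:14 PM on Sep 15.

11:14 PM on September 15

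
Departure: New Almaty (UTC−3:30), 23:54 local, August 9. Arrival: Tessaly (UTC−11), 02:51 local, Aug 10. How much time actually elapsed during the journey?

Departure in UTC: 23:54 + 3:30 = 03:24 on Aug 10.
Arrival in UTC: 02:51 + 11:00 = 13:51 on Aug 10.
Elapsed = 13:51 − 03:24 = 10 hours 27 minutes.

10 hours 27 minutes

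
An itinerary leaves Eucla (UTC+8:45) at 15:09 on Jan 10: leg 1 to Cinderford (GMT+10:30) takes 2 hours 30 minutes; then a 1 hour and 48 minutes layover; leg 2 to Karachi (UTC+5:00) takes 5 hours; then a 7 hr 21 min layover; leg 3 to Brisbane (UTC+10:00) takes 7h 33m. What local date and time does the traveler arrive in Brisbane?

Convert departure to UTC: 15:09 − 8:45 = 06:24 UTC on Jan 10.
Add 2 hours 30 minutes leg 1 → 08:54 UTC.
Add 1 hour and 48 minutes layover in Cinderford → 10:42 UTC.
Add 5 hours leg 2 → 15:42 UTC.
Add 7 hours and 21 minutes layover in Karachi → 23:03 UTC.
Add 7 hours and 33 minutes leg 3 → 06:36 UTC (Jan 11).
Brisbane is UTC+10:00, so local arrival = 06:36 + 10:00 = 16:36 on Jan 11.

16:36 on Jan 11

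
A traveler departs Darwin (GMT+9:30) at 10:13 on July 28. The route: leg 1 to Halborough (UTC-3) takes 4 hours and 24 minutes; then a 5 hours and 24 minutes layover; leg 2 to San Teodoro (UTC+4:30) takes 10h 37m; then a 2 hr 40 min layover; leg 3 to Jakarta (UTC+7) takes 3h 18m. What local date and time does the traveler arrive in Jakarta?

Convert departure to UTC: 10:13 − 9:30 = 00:43 UTC on Jul 28.
Add 4 hours and 24 minutes leg 1 → 05:07 UTC.
Add 5 hours and 24 minutes layover in Halborough → 10:31 UTC.
Add 10 hours and 37 minutes leg 2 → 21:08 UTC.
Add 2 hours and 40 minutes layover in San Teodoro → 23:48 UTC.
Add 3 hours 18 minutes leg 3 → 03:06 UTC (Jul 29).
Jakarta is UTC+7:00, so local arrival = 03:06 + 7:00 = 10:06 on Jul 29.

10:06 on July 29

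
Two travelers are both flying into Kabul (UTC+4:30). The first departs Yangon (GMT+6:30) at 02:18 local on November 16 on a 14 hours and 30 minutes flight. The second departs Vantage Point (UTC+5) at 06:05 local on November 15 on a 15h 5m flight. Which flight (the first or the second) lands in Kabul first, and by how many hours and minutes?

the second, by 18 hours 8 minutes

Flight 1 in UTC: 02:18 − 6:30 = 19:48 on Nov 15.
+14 hours and 30 minutes → arrive 10:18 UTC on Nov 16.
Flight 2 in UTC: 06:05 − 5:00 = 01:05 on Nov 15.
+15 hours 5 minutes → arrive 16:10 UTC on Nov 15.
Flight 2 lands earlier by 18 hours 8 minutes.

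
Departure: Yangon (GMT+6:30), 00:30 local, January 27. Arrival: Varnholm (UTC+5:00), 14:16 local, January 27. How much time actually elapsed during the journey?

Varnholm is 1:30 behind Yangon.
Clock-face elapsed time (ignoring zones) is 13 hours 46 minutes.
Actual elapsed = 13 hours 46 minutes + 1:30 = 15 hours 16 minutes.

15 hours 16 minutes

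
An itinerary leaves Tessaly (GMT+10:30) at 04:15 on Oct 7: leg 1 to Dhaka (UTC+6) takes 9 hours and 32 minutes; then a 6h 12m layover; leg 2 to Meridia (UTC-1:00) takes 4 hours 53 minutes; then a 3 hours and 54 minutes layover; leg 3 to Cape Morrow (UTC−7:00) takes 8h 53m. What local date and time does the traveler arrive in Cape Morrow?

Convert departure to UTC: 04:15 − 10:30 = 17:45 UTC on Oct 6.
Add 9 hours and 32 minutes leg 1 → 03:17 UTC (Oct 7).
Add 6 hours and 12 minutes layover in Dhaka → 09:29 UTC.
Add 4 hours 53 minutes leg 2 → 14:22 UTC.
Add 3 hours 54 minutes layover in Meridia → 18:16 UTC.
Add 8 hours 53 minutes leg 3 → 03:09 UTC (Oct 8).
Cape Morrow is UTC−7:00, so local arrival = 03:09 − 7:00 = 20:09 on Oct 7.

20:09 on Oct 7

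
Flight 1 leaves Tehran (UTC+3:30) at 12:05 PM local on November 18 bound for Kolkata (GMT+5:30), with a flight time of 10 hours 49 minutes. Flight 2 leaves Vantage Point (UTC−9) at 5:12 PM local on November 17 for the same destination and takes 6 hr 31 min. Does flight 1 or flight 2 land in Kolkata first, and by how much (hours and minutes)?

the second, by 10 hours 41 minutes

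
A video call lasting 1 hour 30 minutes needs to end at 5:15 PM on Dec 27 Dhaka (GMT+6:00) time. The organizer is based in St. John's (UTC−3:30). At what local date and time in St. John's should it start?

6:15 AM on Dec 27

Target end time in UTC: 5:15 PM − 6:00 = 11:15 AM on Dec 27.
Subtract 1 hour 30 minutes → start 9:45 AM UTC on Dec 27.
St. John's is UTC−3:30: 9:45 AM − 3:30 = 6:15 AM on Dec 27.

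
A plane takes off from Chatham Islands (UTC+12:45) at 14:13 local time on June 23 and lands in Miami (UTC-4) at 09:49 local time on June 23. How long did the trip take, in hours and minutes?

12 hours 21 minutes

Departure in UTC: 14:13 − 12:45 = 01:28 on Jun 23.
Arrival in UTC: 09:49 + 4:00 = 13:49 on Jun 23.
Elapsed = 13:49 − 01:28 = 12 hours 21 minutes.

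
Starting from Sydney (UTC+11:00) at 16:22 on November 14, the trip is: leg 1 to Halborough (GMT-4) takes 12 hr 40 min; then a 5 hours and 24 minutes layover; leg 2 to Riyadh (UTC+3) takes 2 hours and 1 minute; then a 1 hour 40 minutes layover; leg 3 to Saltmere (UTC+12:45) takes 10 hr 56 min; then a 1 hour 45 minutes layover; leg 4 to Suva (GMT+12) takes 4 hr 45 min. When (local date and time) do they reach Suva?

08:33 on November 16

Convert departure to UTC: 16:22 − 11:00 = 05:22 UTC on Nov 14.
Add 12 hours 40 minutes leg 1 → 18:02 UTC.
Add 5 hours 24 minutes layover in Halborough → 23:26 UTC.
Add 2 hours and 1 minute leg 2 → 01:27 UTC (Nov 15).
Add 1 hour and 40 minutes layover in Riyadh → 03:07 UTC.
Add 10 hours and 56 minutes leg 3 → 14:03 UTC.
Add 1 hour and 45 minutes layover in Saltmere → 15:48 UTC.
Add 4 hours and 45 minutes leg 4 → 20:33 UTC.
Suva is UTC+12:00, so local arrival = 20:33 + 12:00 = 08:33 on Nov 16.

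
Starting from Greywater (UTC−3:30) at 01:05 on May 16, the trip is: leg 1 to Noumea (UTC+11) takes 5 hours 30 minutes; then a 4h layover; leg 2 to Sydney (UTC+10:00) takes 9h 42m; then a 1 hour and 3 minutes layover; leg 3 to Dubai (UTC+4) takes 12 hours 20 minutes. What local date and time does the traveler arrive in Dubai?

17:10 on May 17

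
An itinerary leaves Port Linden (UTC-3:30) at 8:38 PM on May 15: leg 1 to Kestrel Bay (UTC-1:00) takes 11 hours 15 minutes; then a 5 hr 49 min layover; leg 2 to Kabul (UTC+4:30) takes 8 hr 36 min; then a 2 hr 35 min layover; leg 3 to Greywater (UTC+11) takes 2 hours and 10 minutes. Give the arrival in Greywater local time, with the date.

Convert departure to UTC: 8:38 PM + 3:30 = 12:08 AM UTC on May 16.
Add 11 hours and 15 minutes leg 1 → 11:23 AM UTC.
Add 5 hours 49 minutes layover in Kestrel Bay → 5:12 PM UTC.
Add 8 hours and 36 minutes leg 2 → 1:48 AM UTC (May 17).
Add 2 hours and 35 minutes layover in Kabul → 4:23 AM UTC.
Add 2 hours 10 minutes leg 3 → 6:33 AM UTC.
Greywater is UTC+11:00, so local arrival = 6:33 AM + 11:00 = 5:33 PM on May 17.

5:33 PM on May 17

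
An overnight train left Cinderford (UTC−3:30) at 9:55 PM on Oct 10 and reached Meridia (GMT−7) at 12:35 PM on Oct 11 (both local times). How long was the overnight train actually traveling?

Meridia is 3:30 behind Cinderford.
Clock-face elapsed time (ignoring zones) is 14 hours 40 minutes.
Actual elapsed = 14 hours 40 minutes + 3:30 = 18 hours 10 minutes.

18 hours 10 minutes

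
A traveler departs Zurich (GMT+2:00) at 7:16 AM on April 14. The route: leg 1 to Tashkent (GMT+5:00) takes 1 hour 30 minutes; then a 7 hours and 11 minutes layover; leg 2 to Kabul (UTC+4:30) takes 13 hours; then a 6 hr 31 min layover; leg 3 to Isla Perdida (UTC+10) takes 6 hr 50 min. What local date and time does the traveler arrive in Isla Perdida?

2:18 AM on Apr 16

Convert departure to UTC: 7:16 AM − 2:00 = 5:16 AM UTC on Apr 14.
Add 1 hour and 30 minutes leg 1 → 6:46 AM UTC.
Add 7 hours 11 minutes layover in Tashkent → 1:57 PM UTC.
Add 13 hours leg 2 → 2:57 AM UTC (Apr 15).
Add 6 hours and 31 minutes layover in Kabul → 9:28 AM UTC.
Add 6 hours 50 minutes leg 3 → 4:18 PM UTC.
Isla Perdida is UTC+10:00, so local arrival = 4:18 PM + 10:00 = 2:18 AM on Apr 16.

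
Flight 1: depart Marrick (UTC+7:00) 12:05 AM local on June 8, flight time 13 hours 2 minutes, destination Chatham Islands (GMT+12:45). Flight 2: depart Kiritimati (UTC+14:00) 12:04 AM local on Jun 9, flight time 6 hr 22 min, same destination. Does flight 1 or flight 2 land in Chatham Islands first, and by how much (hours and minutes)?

the first, by 10 hours 19 minutes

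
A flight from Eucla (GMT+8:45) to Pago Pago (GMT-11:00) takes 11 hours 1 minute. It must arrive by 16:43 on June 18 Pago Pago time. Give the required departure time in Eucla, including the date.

01:27 on June 19

Target arrival in UTC: 16:43 + 11:00 = 03:43 on Jun 19.
Subtract 11 hours 1 minute → departure 16:42 UTC on Jun 18.
Eucla is UTC+8:45: 16:42 + 8:45 = 01:27 on Jun 19.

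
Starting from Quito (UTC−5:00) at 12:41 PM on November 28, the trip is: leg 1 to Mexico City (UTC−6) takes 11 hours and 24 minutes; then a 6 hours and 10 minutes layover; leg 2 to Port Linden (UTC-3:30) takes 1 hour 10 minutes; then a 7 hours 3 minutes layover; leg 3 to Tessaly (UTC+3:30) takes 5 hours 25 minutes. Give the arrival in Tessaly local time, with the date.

Convert departure to UTC: 12:41 PM + 5:00 = 5:41 PM UTC on Nov 28.
Add 11 hours and 24 minutes leg 1 → 5:05 AM UTC (Nov 29).
Add 6 hours and 10 minutes layover in Mexico City → 11:15 AM UTC.
Add 1 hour and 10 minutes leg 2 → 12:25 PM UTC.
Add 7 hours 3 minutes layover in Port Linden → 7:28 PM UTC.
Add 5 hours 25 minutes leg 3 → 12:53 AM UTC (Nov 30).
Tessaly is UTC+3:30, so local arrival = 12:53 AM + 3:30 = 4:23 AM on Nov 30.

4:23 AM on November 30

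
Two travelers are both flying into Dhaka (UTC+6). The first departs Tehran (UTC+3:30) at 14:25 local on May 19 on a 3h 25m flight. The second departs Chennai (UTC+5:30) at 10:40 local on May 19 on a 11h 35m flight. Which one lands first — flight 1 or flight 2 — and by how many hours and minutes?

Flight 1 in UTC: 14:25 − 3:30 = 10:55 on May 19.
+3 hours and 25 minutes → arrive 14:20 UTC on May 19.
Flight 2 in UTC: 10:40 − 5:30 = 05:10 on May 19.
+11 hours 35 minutes → arrive 16:45 UTC on May 19.
Flight 1 lands earlier by 2 hours 25 minutes.

the first, by 2 hours 25 minutes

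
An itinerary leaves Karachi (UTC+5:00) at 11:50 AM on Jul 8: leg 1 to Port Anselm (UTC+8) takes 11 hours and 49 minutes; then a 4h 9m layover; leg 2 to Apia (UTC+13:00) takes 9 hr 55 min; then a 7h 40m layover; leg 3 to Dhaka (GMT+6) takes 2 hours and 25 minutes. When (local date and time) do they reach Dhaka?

12:48 AM on July 10

Convert departure to UTC: 11:50 AM − 5:00 = 6:50 AM UTC on Jul 8.
Add 11 hours and 49 minutes leg 1 → 6:39 PM UTC.
Add 4 hours and 9 minutes layover in Port Anselm → 10:48 PM UTC.
Add 9 hours and 55 minutes leg 2 → 8:43 AM UTC (Jul 9).
Add 7 hours 40 minutes layover in Apia → 4:23 PM UTC.
Add 2 hours 25 minutes leg 3 → 6:48 PM UTC.
Dhaka is UTC+6:00, so local arrival = 6:48 PM + 6:00 = 12:48 AM on Jul 10.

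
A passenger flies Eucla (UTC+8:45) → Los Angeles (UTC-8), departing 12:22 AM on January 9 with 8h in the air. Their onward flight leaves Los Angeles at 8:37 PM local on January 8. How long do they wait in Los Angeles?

5 hours

Convert departure to UTC: 12:22 AM − 8:45 = 3:37 PM UTC on Jan 8.
Add 8 hours flight time → 11:37 PM UTC.
Los Angeles is UTC−8:00, so local arrival = 11:37 PM − 8:00 = 3:37 PM on Jan 8.
Layover = 8:37 PM − 3:37 PM = 5 hours.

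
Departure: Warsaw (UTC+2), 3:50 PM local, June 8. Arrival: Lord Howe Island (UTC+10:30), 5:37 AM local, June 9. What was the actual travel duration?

Departure in UTC: 3:50 PM − 2:00 = 1:50 PM on Jun 8.
Arrival in UTC: 5:37 AM − 10:30 = 7:07 PM on Jun 8.
Elapsed = 7:07 PM − 1:50 PM = 5 hours 17 minutes.

5 hours 17 minutes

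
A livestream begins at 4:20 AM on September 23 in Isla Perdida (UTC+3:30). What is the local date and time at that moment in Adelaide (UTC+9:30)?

10:20 AM on September 23

In UTC: 4:20 AM − 3:30 = 12:50 AM on Sep 23.
Adelaide is UTC+9:30: 12:50 AM + 9:30 = 10:20 AM on Sep 23.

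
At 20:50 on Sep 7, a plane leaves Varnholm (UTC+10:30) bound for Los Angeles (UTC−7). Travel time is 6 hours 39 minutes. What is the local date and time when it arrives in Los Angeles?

09:59 on September 7

Convert departure to UTC: 20:50 − 10:30 = 10:20 UTC on Sep 7.
Add 6 hours and 39 minutes travel time → 16:59 UTC.
Los Angeles is UTC−7:00, so local arrival = 16:59 − 7:00 = 09:59 on Sep 7.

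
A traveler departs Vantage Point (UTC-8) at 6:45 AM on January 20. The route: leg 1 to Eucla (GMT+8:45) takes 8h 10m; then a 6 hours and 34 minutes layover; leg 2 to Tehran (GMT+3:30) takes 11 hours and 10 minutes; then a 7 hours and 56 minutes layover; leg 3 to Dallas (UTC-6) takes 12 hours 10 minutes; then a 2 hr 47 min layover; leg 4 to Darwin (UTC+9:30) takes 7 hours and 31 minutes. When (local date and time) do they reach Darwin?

Convert departure to UTC: 6:45 AM + 8:00 = 2:45 PM UTC on Jan 20.
Add 8 hours and 10 minutes leg 1 → 10:55 PM UTC.
Add 6 hours 34 minutes layover in Eucla → 5:29 AM UTC (Jan 21).
Add 11 hours and 10 minutes leg 2 → 4:39 PM UTC.
Add 7 hours 56 minutes layover in Tehran → 12:35 AM UTC (Jan 22).
Add 12 hours and 10 minutes leg 3 → 12:45 PM UTC.
Add 2 hours 47 minutes layover in Dallas → 3:32 PM UTC.
Add 7 hours and 31 minutes leg 4 → 11:03 PM UTC.
Darwin is UTC+9:30, so local arrival = 11:03 PM + 9:30 = 8:33 AM on Jan 23.

8:33 AM on January 23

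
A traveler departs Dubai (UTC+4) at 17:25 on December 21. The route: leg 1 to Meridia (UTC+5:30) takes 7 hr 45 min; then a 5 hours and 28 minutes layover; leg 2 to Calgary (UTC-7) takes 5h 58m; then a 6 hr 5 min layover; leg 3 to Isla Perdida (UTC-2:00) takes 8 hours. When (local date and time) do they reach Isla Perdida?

20:41 on December 22

Convert departure to UTC: 17:25 − 4:00 = 13:25 UTC on Dec 21.
Add 7 hours and 45 minutes leg 1 → 21:10 UTC.
Add 5 hours and 28 minutes layover in Meridia → 02:38 UTC (Dec 22).
Add 5 hours and 58 minutes leg 2 → 08:36 UTC.
Add 6 hours and 5 minutes layover in Calgary → 14:41 UTC.
Add 8 hours leg 3 → 22:41 UTC.
Isla Perdida is UTC−2:00, so local arrival = 22:41 − 2:00 = 20:41 on Dec 22.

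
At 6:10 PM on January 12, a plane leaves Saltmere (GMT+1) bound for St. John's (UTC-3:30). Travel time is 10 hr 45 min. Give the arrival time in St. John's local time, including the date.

12:25 AM on Jan 13

Convert departure to UTC: 6:10 PM − 1:00 = 5:10 PM UTC on Jan 12.
Add 10 hours and 45 minutes travel time → 3:55 AM UTC (Jan 13).
St. John's is UTC−3:30, so local arrival = 3:55 AM − 3:30 = 12:25 AM on Jan 13.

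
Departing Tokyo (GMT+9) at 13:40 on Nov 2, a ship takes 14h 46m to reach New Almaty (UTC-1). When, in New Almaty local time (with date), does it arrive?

18:26 on November 2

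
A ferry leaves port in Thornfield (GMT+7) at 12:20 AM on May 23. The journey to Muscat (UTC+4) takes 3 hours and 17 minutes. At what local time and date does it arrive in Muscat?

Convert departure to UTC: 12:20 AM − 7:00 = 5:20 PM UTC on May 22.
Add 3 hours and 17 minutes travel time → 8:37 PM UTC.
Muscat is UTC+4:00, so local arrival = 8:37 PM + 4:00 = 12:37 AM on May 23.

12:37 AM on May 23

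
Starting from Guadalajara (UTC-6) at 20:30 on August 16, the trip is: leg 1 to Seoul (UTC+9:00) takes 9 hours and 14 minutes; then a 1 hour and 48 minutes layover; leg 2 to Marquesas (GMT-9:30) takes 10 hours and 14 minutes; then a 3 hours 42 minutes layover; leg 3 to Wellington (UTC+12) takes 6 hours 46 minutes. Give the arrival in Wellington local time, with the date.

22:14 on Aug 18

Convert departure to UTC: 20:30 + 6:00 = 02:30 UTC on Aug 17.
Add 9 hours 14 minutes leg 1 → 11:44 UTC.
Add 1 hour and 48 minutes layover in Seoul → 13:32 UTC.
Add 10 hours and 14 minutes leg 2 → 23:46 UTC.
Add 3 hours 42 minutes layover in Marquesas → 03:28 UTC (Aug 18).
Add 6 hours 46 minutes leg 3 → 10:14 UTC.
Wellington is UTC+12:00, so local arrival = 10:14 + 12:00 = 22:14 on Aug 18.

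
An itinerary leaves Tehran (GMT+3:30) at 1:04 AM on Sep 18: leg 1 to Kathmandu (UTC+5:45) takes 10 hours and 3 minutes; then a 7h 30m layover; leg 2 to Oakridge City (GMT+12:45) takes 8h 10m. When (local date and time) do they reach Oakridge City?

12:02 PM on September 19

Convert departure to UTC: 1:04 AM − 3:30 = 9:34 PM UTC on Sep 17.
Add 10 hours 3 minutes leg 1 → 7:37 AM UTC (Sep 18).
Add 7 hours and 30 minutes layover in Kathmandu → 3:07 PM UTC.
Add 8 hours 10 minutes leg 2 → 11:17 PM UTC.
Oakridge City is UTC+12:45, so local arrival = 11:17 PM + 12:45 = 12:02 PM on Sep 19.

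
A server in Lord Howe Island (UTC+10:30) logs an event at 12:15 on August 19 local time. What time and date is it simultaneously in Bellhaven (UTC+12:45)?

In UTC: 12:15 − 10:30 = 01:45 on Aug 19.
Bellhaven is UTC+12:45: 01:45 + 12:45 = 14:30 on Aug 19.

14:30 on August 19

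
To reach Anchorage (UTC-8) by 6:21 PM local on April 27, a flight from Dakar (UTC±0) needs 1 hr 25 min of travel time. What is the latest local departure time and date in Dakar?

12:56 AM on April 28

Target arrival in UTC: 6:21 PM + 8:00 = 2:21 AM on Apr 28.
Subtract 1 hour and 25 minutes → departure 12:56 AM UTC on Apr 28.
Dakar is UTC+0, so departure is 12:56 AM on Apr 28.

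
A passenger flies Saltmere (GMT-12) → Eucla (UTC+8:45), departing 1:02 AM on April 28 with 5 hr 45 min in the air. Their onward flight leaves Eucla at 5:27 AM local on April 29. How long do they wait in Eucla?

Convert departure to UTC: 1:02 AM + 12:00 = 1:02 PM UTC on Apr 28.
Add 5 hours 45 minutes flight time → 6:47 PM UTC.
Eucla is UTC+8:45, so local arrival = 6:47 PM + 8:45 = 3:32 AM on Apr 29.
Layover = 5:27 AM − 3:32 AM = 1 hour 55 minutes.

1 hour 55 minutes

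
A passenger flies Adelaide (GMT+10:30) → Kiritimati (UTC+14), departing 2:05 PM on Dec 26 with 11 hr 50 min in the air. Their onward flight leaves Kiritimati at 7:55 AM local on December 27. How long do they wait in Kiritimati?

2 hours 30 minutes

Convert departure to UTC: 2:05 PM − 10:30 = 3:35 AM UTC on Dec 26.
Add 11 hours 50 minutes flight time → 3:25 PM UTC.
Kiritimati is UTC+14:00, so local arrival = 3:25 PM + 14:00 = 5:25 AM on Dec 27.
Layover = 7:55 AM − 5:25 AM = 2 hours 30 minutes.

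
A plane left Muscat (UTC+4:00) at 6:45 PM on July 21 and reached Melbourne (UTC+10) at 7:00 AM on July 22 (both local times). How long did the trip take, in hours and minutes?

Departure in UTC: 6:45 PM − 4:00 = 2:45 PM on Jul 21.
Arrival in UTC: 7:00 AM − 10:00 = 9:00 PM on Jul 21.
Elapsed = 9:00 PM − 2:45 PM = 6 hours 15 minutes.

6 hours 15 minutes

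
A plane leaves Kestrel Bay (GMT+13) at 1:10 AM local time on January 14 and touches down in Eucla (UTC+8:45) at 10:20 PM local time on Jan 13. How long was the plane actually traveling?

1 hour 25 minutes

Departure in UTC: 1:10 AM − 13:00 = 12:10 PM on Jan 13.
Arrival in UTC: 10:20 PM − 8:45 = 1:35 PM on Jan 13.
Elapsed = 1:35 PM − 12:10 PM = 1 hour 25 minutes.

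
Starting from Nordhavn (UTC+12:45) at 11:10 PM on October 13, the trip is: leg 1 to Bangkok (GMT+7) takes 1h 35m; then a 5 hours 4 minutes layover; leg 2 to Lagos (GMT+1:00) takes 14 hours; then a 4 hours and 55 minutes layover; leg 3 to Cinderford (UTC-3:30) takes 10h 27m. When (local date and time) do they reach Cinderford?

Convert departure to UTC: 11:10 PM − 12:45 = 10:25 AM UTC on Oct 13.
Add 1 hour 35 minutes leg 1 → 12:00 PM UTC.
Add 5 hours and 4 minutes layover in Bangkok → 5:04 PM UTC.
Add 14 hours leg 2 → 7:04 AM UTC (Oct 14).
Add 4 hours 55 minutes layover in Lagos → 11:59 AM UTC.
Add 10 hours 27 minutes leg 3 → 10:26 PM UTC.
Cinderford is UTC−3:30, so local arrival = 10:26 PM − 3:30 = 6:56 PM on Oct 14.

6:56 PM on October 14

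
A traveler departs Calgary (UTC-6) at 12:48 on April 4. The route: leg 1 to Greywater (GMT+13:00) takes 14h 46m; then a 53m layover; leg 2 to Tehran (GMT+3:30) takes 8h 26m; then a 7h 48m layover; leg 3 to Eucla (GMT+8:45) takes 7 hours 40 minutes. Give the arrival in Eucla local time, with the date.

19:06 on Apr 6

Convert departure to UTC: 12:48 + 6:00 = 18:48 UTC on Apr 4.
Add 14 hours 46 minutes leg 1 → 09:34 UTC (Apr 5).
Add 53 minutes layover in Greywater → 10:27 UTC.
Add 8 hours and 26 minutes leg 2 → 18:53 UTC.
Add 7 hours 48 minutes layover in Tehran → 02:41 UTC (Apr 6).
Add 7 hours 40 minutes leg 3 → 10:21 UTC.
Eucla is UTC+8:45, so local arrival = 10:21 + 8:45 = 19:06 on Apr 6.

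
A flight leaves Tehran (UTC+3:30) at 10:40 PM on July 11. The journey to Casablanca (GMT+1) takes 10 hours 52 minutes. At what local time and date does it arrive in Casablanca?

7:02 AM on July 12

Convert departure to UTC: 10:40 PM − 3:30 = 7:10 PM UTC on Jul 11.
Add 10 hours and 52 minutes travel time → 6:02 AM UTC (Jul 12).
Casablanca is UTC+1:00, so local arrival = 6:02 AM + 1:00 = 7:02 AM on Jul 12.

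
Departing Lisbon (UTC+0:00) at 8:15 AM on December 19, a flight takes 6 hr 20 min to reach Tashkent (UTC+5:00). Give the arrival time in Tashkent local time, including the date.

7:35 PM on December 19

Lisbon is at UTC+0, so departure is already 8:15 AM UTC on Dec 19.
Add 6 hours and 20 minutes travel time → 2:35 PM UTC.
Tashkent is UTC+5:00, so local arrival = 2:35 PM + 5:00 = 7:35 PM on Dec 19.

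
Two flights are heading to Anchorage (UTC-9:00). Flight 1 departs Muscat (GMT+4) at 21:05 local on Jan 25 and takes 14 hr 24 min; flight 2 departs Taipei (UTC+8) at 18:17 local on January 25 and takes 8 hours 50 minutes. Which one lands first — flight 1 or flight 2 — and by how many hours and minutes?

Flight 1 in UTC: 21:05 − 4:00 = 17:05 on Jan 25.
+14 hours 24 minutes → arrive 07:29 UTC on Jan 26.
Flight 2 in UTC: 18:17 − 8:00 = 10:17 on Jan 25.
+8 hours 50 minutes → arrive 19:07 UTC on Jan 25.
Flight 2 lands earlier by 12 hours 22 minutes.

the second, by 12 hours 22 minutes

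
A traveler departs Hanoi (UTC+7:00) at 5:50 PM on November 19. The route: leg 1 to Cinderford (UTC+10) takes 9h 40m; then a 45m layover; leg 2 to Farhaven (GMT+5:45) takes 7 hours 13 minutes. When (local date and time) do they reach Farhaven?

Convert departure to UTC: 5:50 PM − 7:00 = 10:50 AM UTC on Nov 19.
Add 9 hours and 40 minutes leg 1 → 8:30 PM UTC.
Add 45 minutes layover in Cinderford → 9:15 PM UTC.
Add 7 hours and 13 minutes leg 2 → 4:28 AM UTC (Nov 20).
Farhaven is UTC+5:45, so local arrival = 4:28 AM + 5:45 = 10:13 AM on Nov 20.

10:13 AM on Nov 20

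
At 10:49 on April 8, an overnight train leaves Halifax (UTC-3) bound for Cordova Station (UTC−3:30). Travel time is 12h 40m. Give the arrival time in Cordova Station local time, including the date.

22:59 on April 8

Convert departure to UTC: 10:49 + 3:00 = 13:49 UTC on Apr 8.
Add 12 hours 40 minutes travel time → 02:29 UTC (Apr 9).
Cordova Station is UTC−3:30, so local arrival = 02:29 − 3:30 = 22:59 on Apr 8.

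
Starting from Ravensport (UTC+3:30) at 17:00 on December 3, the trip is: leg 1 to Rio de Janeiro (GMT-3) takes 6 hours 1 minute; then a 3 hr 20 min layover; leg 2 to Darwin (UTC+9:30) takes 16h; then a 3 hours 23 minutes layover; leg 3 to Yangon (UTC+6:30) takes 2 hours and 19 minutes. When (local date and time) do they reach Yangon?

Convert departure to UTC: 17:00 − 3:30 = 13:30 UTC on Dec 3.
Add 6 hours 1 minute leg 1 → 19:31 UTC.
Add 3 hours and 20 minutes layover in Rio de Janeiro → 22:51 UTC.
Add 16 hours leg 2 → 14:51 UTC (Dec 4).
Add 3 hours and 23 minutes layover in Darwin → 18:14 UTC.
Add 2 hours 19 minutes leg 3 → 20:33 UTC.
Yangon is UTC+6:30, so local arrival = 20:33 + 6:30 = 03:03 on Dec 5.

03:03 on December 5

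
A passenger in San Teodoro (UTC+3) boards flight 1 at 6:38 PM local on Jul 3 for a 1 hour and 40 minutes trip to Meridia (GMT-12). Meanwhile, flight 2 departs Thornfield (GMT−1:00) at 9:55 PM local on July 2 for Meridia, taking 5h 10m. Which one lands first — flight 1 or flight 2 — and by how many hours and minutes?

Flight 1 in UTC: 6:38 PM − 3:00 = 3:38 PM on Jul 3.
+1 hour and 40 minutes → arrive 5:18 PM UTC on Jul 3.
Flight 2 in UTC: 9:55 PM + 1:00 = 10:55 PM on Jul 2.
+5 hours 10 minutes → arrive 4:05 AM UTC on Jul 3.
Flight 2 lands earlier by 13 hours 13 minutes.

the second, by 13 hours 13 minutes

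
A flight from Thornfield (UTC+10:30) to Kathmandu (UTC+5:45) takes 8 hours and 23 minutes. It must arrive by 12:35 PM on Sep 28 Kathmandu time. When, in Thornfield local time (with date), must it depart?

8:57 AM on Sep 28

Target arrival in UTC: 12:35 PM − 5:45 = 6:50 AM on Sep 28.
Subtract 8 hours and 23 minutes → departure 10:27 PM UTC on Sep 27.
Thornfield is UTC+10:30: 10:27 PM + 10:30 = 8:57 AM on Sep 28.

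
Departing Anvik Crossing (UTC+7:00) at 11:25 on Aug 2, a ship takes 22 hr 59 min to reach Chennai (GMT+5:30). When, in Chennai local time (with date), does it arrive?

08:54 on August 3

Convert departure to UTC: 11:25 − 7:00 = 04:25 UTC on Aug 2.
Add 22 hours 59 minutes travel time → 03:24 UTC (Aug 3).
Chennai is UTC+5:30, so local arrival = 03:24 + 5:30 = 08:54 on Aug 3.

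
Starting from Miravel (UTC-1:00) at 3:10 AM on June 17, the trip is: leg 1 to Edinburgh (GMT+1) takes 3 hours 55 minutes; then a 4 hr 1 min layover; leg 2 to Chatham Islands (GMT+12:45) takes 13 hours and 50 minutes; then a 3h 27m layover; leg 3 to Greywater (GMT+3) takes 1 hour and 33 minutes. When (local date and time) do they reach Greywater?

9:56 AM on Jun 18

Convert departure to UTC: 3:10 AM + 1:00 = 4:10 AM UTC on Jun 17.
Add 3 hours and 55 minutes leg 1 → 8:05 AM UTC.
Add 4 hours and 1 minute layover in Edinburgh → 12:06 PM UTC.
Add 13 hours 50 minutes leg 2 → 1:56 AM UTC (Jun 18).
Add 3 hours 27 minutes layover in Chatham Islands → 5:23 AM UTC.
Add 1 hour 33 minutes leg 3 → 6:56 AM UTC.
Greywater is UTC+3:00, so local arrival = 6:56 AM + 3:00 = 9:56 AM on Jun 18.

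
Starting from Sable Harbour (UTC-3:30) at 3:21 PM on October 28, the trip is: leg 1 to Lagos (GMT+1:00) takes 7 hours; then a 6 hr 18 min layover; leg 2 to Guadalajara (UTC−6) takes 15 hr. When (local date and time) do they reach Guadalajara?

5:09 PM on Oct 29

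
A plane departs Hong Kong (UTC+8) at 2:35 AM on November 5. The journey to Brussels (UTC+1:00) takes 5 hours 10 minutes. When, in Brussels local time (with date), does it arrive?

Convert departure to UTC: 2:35 AM − 8:00 = 6:35 PM UTC on Nov 4.
Add 5 hours 10 minutes travel time → 11:45 PM UTC.
Brussels is UTC+1:00, so local arrival = 11:45 PM + 1:00 = 12:45 AM on Nov 5.

12:45 AM on November 5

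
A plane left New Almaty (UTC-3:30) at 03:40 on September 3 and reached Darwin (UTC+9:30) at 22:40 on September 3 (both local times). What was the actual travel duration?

Departure in UTC: 03:40 + 3:30 = 07:10 on Sep 3.
Arrival in UTC: 22:40 − 9:30 = 13:10 on Sep 3.
Elapsed = 13:10 − 07:10 = 6 hours.

6 hours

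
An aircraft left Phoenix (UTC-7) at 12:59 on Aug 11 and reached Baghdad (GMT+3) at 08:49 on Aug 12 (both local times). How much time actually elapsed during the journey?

Departure in UTC: 12:59 + 7:00 = 19:59 on Aug 11.
Arrival in UTC: 08:49 − 3:00 = 05:49 on Aug 12.
Elapsed = 05:49 − 19:59 (+1 day) = 9 hours 50 minutes.

9 hours 50 minutes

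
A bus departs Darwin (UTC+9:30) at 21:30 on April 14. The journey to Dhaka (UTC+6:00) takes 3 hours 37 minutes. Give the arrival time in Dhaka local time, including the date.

21:37 on Apr 14

Convert departure to UTC: 21:30 − 9:30 = 12:00 UTC on Apr 14.
Add 3 hours and 37 minutes travel time → 15:37 UTC.
Dhaka is UTC+6:00, so local arrival = 15:37 + 6:00 = 21:37 on Apr 14.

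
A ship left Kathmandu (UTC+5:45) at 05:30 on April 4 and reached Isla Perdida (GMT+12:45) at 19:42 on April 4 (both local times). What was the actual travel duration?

7 hours 12 minutes

Isla Perdida is 7:00 ahead of Kathmandu.
Clock-face elapsed time (ignoring zones) is 14 hours 12 minutes.
Actual elapsed = 14 hours 12 minutes − 7:00 = 7 hours 12 minutes.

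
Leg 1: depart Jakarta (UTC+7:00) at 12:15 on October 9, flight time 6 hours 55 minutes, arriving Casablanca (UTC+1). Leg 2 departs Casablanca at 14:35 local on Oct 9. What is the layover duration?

Convert departure to UTC: 12:15 − 7:00 = 05:15 UTC on Oct 9.
Add 6 hours 55 minutes flight time → 12:10 UTC.
Casablanca is UTC+1:00, so local arrival = 12:10 + 1:00 = 13:10 on Oct 9.
Layover = 14:35 − 13:10 = 1 hour 25 minutes.

1 hour 25 minutes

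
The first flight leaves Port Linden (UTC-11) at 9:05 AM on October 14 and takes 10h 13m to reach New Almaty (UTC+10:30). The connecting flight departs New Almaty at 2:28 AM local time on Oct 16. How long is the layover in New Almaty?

9 hours 40 minutes

Convert departure to UTC: 9:05 AM + 11:00 = 8:05 PM UTC on Oct 14.
Add 10 hours 13 minutes flight time → 6:18 AM UTC (Oct 15).
New Almaty is UTC+10:30, so local arrival = 6:18 AM + 10:30 = 4:48 PM on Oct 15.
Layover = 2:28 AM − 4:48 PM (+1 day) = 9 hours 40 minutes.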